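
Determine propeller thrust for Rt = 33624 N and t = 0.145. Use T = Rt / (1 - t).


Formula: T = Rt / (1 - t)
Step 1 — (1 - t) = 1 - 0.145 = 0.855
Step 2 — T = 33624 / 0.855 ≈ 39326 N (5 s.f.)

39326 N


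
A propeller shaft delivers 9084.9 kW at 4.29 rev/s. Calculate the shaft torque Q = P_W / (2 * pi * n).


Formula: Q = P_W / (2 * pi * n)
Step 1 — P_W = 9084.9 kW * 1000 = 9084900.0 W
Step 2 — 2 * pi * n = 2 * pi * 4.29 = 26.954865
Step 3 — Q = 9084900.0 / 26.954865 ≈ 337040 N·m (5 s.f.)

337040 N·m


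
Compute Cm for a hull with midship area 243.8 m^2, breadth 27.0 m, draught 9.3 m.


Formula: Cm = Am / (B * T)
Step 1 — B * T = 27.0 * 9.3 = 251.1 m^2
Step 2 — Cm = 243.8 / 251.1 ≈ 0.97093 (5 s.f.)

0.97093


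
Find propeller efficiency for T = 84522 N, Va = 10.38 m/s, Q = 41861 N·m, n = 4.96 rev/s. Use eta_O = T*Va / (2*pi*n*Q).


Formula: eta = T * Va / (2 * pi * n * Q)
Step 1 — numerator = T * Va = 84522 * 10.38 = 877338.36
Step 2 — 2 * pi * n = 2 * pi * 4.96 = 31.164599
Step 3 — denominator = 31.164599 * 41861 = 1304581.28
Step 4 — eta = 877338.36 / 1304581.28 ≈ 0.67251 (5 s.f.)

0.67251


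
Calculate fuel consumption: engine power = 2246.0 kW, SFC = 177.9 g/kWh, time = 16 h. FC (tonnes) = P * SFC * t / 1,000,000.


Formula: FC (tonnes) = P * SFC * t / 1,000,000
Step 1 — P * SFC * t = 2246.0 * 177.9 * 16 = 6393014.4 g
Step 2 — FC (tonnes) = 6393014.4 / 1,000,000 ≈ 6.3930 tonnes (5 s.f.)

6.3930 tonnes


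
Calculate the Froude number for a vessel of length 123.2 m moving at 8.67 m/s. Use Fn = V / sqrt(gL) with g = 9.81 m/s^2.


Formula: Fn = V / sqrt(g * L)
Step 1 — g * L = 9.81 * 123.2 = 1208.592
Step 2 — sqrt(g * L) = sqrt(1208.592) = 34.76481
Step 3 — Fn = 8.67 / 34.76481 ≈ 0.24939 (5 s.f.)

0.24939


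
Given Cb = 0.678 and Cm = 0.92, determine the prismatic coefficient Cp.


Formula: Cp = Cb / Cm
Substituting: Cp = 0.678 / 0.92
Result: Cp ≈ 0.73696 (5 s.f.)

0.73696


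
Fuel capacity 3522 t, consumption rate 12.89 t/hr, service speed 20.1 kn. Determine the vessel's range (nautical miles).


Formula: endurance = fuel / rate; range = endurance * speed
Step 1 — endurance = 3522 / 12.89 = 273.2351 hours
Step 2 — range = 273.2351 * 20.1 ≈ 5492.0 nautical miles (5 s.f.)

5492.0 NM


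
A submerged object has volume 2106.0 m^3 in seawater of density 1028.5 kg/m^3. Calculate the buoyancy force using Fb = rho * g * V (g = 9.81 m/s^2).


Formula: Fb = rho * g * V
Substituting: Fb = 1028.5 * 9.81 * 2106.0
Intermediate: 1028.5 * 9.81 = 10089.585
Result: Fb = 10089.585 * 2106.0 ≈ 21249000 N (5 s.f.)

21249000 N


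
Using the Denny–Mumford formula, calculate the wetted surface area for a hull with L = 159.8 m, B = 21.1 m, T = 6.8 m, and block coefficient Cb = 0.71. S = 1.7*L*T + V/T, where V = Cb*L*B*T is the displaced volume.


Formula: S = 1.7*L*T + V/T with V = Cb*L*B*T, i.e. S = L * (1.7*T + Cb*B)
Step 1 — 1.7*T = 1.7 * 6.8 = 11.56 m
Step 2 — Cb*B = 0.71 * 21.1 = 14.981 m
Step 3 — 1.7*T + Cb*B = 11.56 + 14.981 = 26.541 m
Step 4 — S = 159.8 * 26.541 ≈ 4241.3 m^2 (5 s.f.)

4241.3 m^2


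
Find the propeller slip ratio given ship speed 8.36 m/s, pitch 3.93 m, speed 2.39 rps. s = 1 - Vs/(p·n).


Formula: s = 1 - Vs / (p * n)
Step 1 — p * n = 3.93 * 2.39 = 9.3927
Step 2 — Vs / (p*n) = 8.36 / 9.3927 = 0.890053 (6 d.p.)
Step 3 — s = 1 - 0.890053 = 0.109947

0.109947


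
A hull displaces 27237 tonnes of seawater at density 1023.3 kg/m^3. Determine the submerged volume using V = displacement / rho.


Formula: V = mass / rho
Step 1 — convert tonnes to kg: 27237 t * 1000 = 27237000 kg
Step 2 — V = 27237000 / 1023.3 ≈ 26617 m^3 (5 s.f.)

26617 m^3


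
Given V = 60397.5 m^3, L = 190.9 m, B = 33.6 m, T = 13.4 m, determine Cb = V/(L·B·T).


Formula: Cb = V / (L * B * T)
Step 1 — L * B * T = 190.9 * 33.6 * 13.4 = 85950.816 m^3
Step 2 — Cb = 60397.5 / 85950.816 ≈ 0.70270 (5 s.f.)

0.70270


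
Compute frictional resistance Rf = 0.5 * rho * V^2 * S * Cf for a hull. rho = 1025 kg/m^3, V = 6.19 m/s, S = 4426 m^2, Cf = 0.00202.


Formula: Rf = 0.5 * rho * V^2 * S * Cf
Step 1 — V^2 = 6.19^2 = 38.3161
Step 2 — 0.5 * rho * V^2 = 0.5 * 1025 * 38.3161 = 19637.00125
Step 3 — Rf = 19637.00125 * 4426 * 0.00202 ≈ 175570 N (5 s.f.)

175570 N


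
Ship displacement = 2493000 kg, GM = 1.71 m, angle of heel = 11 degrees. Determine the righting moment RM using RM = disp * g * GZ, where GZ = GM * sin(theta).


Formula: GZ = GM * sin(theta); RM = disp * g * GZ
Step 1 — GZ = 1.71 * sin(11°) = 1.71 * 0.190809 = 0.326283 m
Step 2 — RM = 2493000 * 9.81 * 0.326283 ≈ 7979700 N·m (5 s.f.)

7979700 N·m


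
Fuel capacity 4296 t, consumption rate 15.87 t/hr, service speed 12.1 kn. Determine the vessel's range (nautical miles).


Formula: endurance = fuel / rate; range = endurance * speed
Step 1 — endurance = 4296 / 15.87 = 270.6994 hours
Step 2 — range = 270.6994 * 12.1 ≈ 3275.5 nautical miles (5 s.f.)

3275.5 NM


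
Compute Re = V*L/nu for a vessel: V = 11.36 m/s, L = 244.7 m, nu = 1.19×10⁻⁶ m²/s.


Formula: Re = V * L / nu
Step 1 — V * L = 11.36 * 244.7 = 2779.792 m^2/s
Step 2 — Re = 2779.792 / 1.19e-6 = 2.34e+09

2.34e+09


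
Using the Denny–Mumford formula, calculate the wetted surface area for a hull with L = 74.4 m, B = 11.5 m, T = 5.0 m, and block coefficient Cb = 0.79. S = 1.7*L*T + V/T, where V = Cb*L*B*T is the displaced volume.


Formula: S = 1.7*L*T + V/T with V = Cb*L*B*T, i.e. S = L * (1.7*T + Cb*B)
Step 1 — 1.7*T = 1.7 * 5.0 = 8.5 m
Step 2 — Cb*B = 0.79 * 11.5 = 9.085 m
Step 3 — 1.7*T + Cb*B = 8.5 + 9.085 = 17.585 m
Step 4 — S = 74.4 * 17.585 ≈ 1308.3 m^2 (5 s.f.)

1308.3 m^2


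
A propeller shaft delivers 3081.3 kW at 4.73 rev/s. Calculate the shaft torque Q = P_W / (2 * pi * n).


Formula: Q = P_W / (2 * pi * n)
Step 1 — P_W = 3081.3 kW * 1000 = 3081300.0 W
Step 2 — 2 * pi * n = 2 * pi * 4.73 = 29.719467
Step 3 — Q = 3081300.0 / 29.719467 ≈ 103680 N·m (5 s.f.)

103680 N·m


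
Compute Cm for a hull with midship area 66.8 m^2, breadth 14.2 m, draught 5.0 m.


Formula: Cm = Am / (B * T)
Step 1 — B * T = 14.2 * 5.0 = 71.0 m^2
Step 2 — Cm = 66.8 / 71.0 ≈ 0.94085 (5 s.f.)

0.94085


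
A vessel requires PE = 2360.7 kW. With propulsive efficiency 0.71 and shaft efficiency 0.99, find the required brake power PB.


Formula: PB = PE / (eta_D * eta_S)
Step 1 — combined efficiency = eta_D * eta_S = 0.71 * 0.99 = 0.7029
Step 2 — PB = 2360.7 / 0.7029 ≈ 3358.5 kW (5 s.f.)

3358.5 kW


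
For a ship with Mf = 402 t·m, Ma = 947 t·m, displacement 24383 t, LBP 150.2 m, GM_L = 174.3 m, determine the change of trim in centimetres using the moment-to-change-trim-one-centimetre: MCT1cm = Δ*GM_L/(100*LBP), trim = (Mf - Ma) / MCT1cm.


Formula: net trimming moment = Mf - Ma; MCT1cm = Δ*GM_L/(100*LBP); trim = net moment / MCT1cm
Step 1 — net trimming moment = 402 - 947 = -545 t·m
Step 2 — MCT1cm = 24383 * 174.3 / (100 * 150.2) = 282.9532 t·m/cm
Step 3 — trim = -545 / 282.9532 ≈ -1.9261 cm (5 s.f.)

-1.9261 cm


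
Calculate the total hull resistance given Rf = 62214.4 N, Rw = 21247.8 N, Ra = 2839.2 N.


Formula: Rt = Rf + Rw + Ra
Substituting: Rt = 62214.4 + 21247.8 + 2839.2
Result: Rt = 86301.4 N

86301.4 N


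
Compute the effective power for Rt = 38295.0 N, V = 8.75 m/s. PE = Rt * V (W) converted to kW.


Formula: PE = Rt * V / 1000 (kW)
Step 1 — PE (W) = 38295.0 * 8.75 = 335081.25 W
Step 2 — PE (kW) = 335081.25 / 1000 ≈ 335.08 kW (5 s.f.)

335.08 kW


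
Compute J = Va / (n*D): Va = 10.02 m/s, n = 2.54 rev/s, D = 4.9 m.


Formula: J = Va / (n * D)
Step 1 — n * D = 2.54 * 4.9 = 12.446
Step 2 — J = 10.02 / 12.446 ≈ 0.80508 (5 s.f.)

0.80508


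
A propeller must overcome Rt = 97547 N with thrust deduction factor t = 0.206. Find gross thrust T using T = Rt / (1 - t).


Formula: T = Rt / (1 - t)
Step 1 — (1 - t) = 1 - 0.206 = 0.794
Step 2 — T = 97547 / 0.794 ≈ 122860 N (5 s.f.)

122860 N


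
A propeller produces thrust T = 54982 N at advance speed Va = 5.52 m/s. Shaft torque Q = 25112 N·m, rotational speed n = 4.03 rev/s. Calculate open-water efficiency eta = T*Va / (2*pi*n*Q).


Formula: eta = T * Va / (2 * pi * n * Q)
Step 1 — numerator = T * Va = 54982 * 5.52 = 303500.64
Step 2 — 2 * pi * n = 2 * pi * 4.03 = 25.321237
Step 3 — denominator = 25.321237 * 25112 = 635866.9
Step 4 — eta = 303500.64 / 635866.9 ≈ 0.47730 (5 s.f.)

0.47730


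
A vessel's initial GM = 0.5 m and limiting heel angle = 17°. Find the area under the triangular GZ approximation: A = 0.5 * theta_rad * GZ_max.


Formula: GZ_max = GM * sin(theta); Area = 0.5 * theta_rad * GZ_max
Step 1 — GZ_max = 0.5 * sin(17°) = 0.5 * 0.292372 = 0.146186 m
Step 2 — theta_rad = 17 * pi/180 = 0.296706 rad
Step 3 — Area = 0.5 * 0.296706 * 0.146186 ≈ 0.021687 m·rad (5 s.f.)

0.021687 m·rad


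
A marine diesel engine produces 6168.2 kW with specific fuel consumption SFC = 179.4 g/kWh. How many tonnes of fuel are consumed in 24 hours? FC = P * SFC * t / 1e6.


Formula: FC (tonnes) = P * SFC * t / 1,000,000
Step 1 — P * SFC * t = 6168.2 * 179.4 * 24 = 26557801.92 g
Step 2 — FC (tonnes) = 26557801.92 / 1,000,000 ≈ 26.558 tonnes (5 s.f.)

26.558 tonnes


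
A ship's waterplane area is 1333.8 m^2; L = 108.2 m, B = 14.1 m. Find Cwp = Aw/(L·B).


Formula: Cwp = Aw / (L * B)
Step 1 — L * B = 108.2 * 14.1 = 1525.62 m^2
Step 2 — Cwp = 1333.8 / 1525.62 ≈ 0.87427 (5 s.f.)

0.87427


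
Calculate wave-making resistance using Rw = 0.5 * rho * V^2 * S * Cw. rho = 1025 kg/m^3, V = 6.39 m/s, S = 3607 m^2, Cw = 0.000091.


Formula: Rw = 0.5 * rho * V^2 * S * Cw
Step 1 — V^2 = 6.39^2 = 40.8321
Step 2 — 0.5 * rho * V^2 = 0.5 * 1025 * 40.8321 = 20926.45125
Step 3 — Rw = 20926.45125 * 3607 * 0.000091 ≈ 6868.8 N (5 s.f.)

6868.8 N


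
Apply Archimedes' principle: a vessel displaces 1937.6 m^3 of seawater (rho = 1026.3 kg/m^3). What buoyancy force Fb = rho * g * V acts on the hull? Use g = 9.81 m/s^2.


Formula: Fb = rho * g * V
Substituting: Fb = 1026.3 * 9.81 * 1937.6
Intermediate: 1026.3 * 9.81 = 10068.003
Result: Fb = 10068.003 * 1937.6 ≈ 19508000 N (5 s.f.)

19508000 N


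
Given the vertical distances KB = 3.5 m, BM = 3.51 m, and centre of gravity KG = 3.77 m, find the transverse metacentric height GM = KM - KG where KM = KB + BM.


Formula: GM = KB + BM - KG
Step 1 — KM = KB + BM = 3.5 + 3.51 = 7.01 m
Step 2 — GM = KM - KG = 7.01 - 3.77 = 3.24 m

3.24 m


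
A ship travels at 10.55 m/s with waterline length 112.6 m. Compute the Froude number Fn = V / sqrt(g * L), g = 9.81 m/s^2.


Formula: Fn = V / sqrt(g * L)
Step 1 — g * L = 9.81 * 112.6 = 1104.606
Step 2 — sqrt(g * L) = sqrt(1104.606) = 33.235613
Step 3 — Fn = 10.55 / 33.235613 ≈ 0.31743 (5 s.f.)

0.31743


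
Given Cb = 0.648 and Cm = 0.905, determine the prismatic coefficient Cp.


Formula: Cp = Cb / Cm
Substituting: Cp = 0.648 / 0.905
Result: Cp ≈ 0.71602 (5 s.f.)

0.71602


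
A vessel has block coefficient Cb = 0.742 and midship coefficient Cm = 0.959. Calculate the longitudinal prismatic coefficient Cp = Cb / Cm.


Formula: Cp = Cb / Cm
Substituting: Cp = 0.742 / 0.959
Result: Cp ≈ 0.77372 (5 s.f.)

0.77372


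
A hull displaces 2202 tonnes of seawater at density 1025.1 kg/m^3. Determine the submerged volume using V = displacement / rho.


Formula: V = mass / rho
Step 1 — convert tonnes to kg: 2202 t * 1000 = 2202000 kg
Step 2 — V = 2202000 / 1025.1 ≈ 2148.1 m^3 (5 s.f.)

2148.1 m^3


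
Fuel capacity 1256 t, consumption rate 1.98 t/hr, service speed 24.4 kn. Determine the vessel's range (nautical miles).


Formula: endurance = fuel / rate; range = endurance * speed
Step 1 — endurance = 1256 / 1.98 = 634.3434 hours
Step 2 — range = 634.3434 * 24.4 ≈ 15478 nautical miles (5 s.f.)

15478 NM


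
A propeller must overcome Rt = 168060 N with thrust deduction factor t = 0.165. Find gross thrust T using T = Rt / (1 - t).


Formula: T = Rt / (1 - t)
Step 1 — (1 - t) = 1 - 0.165 = 0.835
Step 2 — T = 168060 / 0.835 ≈ 201270 N (5 s.f.)

201270 N


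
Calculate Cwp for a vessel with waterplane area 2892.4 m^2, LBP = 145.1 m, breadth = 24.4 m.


Formula: Cwp = Aw / (L * B)
Step 1 — L * B = 145.1 * 24.4 = 3540.44 m^2
Step 2 — Cwp = 2892.4 / 3540.44 ≈ 0.81696 (5 s.f.)

0.81696


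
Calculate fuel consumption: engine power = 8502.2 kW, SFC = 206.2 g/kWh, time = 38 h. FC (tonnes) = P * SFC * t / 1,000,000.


Formula: FC (tonnes) = P * SFC * t / 1,000,000
Step 1 — P * SFC * t = 8502.2 * 206.2 * 38 = 66619838.32 g
Step 2 — FC (tonnes) = 66619838.32 / 1,000,000 ≈ 66.620 tonnes (5 s.f.)

66.620 tonnes


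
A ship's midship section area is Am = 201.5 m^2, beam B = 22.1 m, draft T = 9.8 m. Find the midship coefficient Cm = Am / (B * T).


Formula: Cm = Am / (B * T)
Step 1 — B * T = 22.1 * 9.8 = 216.58 m^2
Step 2 — Cm = 201.5 / 216.58 ≈ 0.93037 (5 s.f.)

0.93037


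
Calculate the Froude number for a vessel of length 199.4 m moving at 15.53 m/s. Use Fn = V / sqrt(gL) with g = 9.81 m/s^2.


Formula: Fn = V / sqrt(g * L)
Step 1 — g * L = 9.81 * 199.4 = 1956.114
Step 2 — sqrt(g * L) = sqrt(1956.114) = 44.227978
Step 3 — Fn = 15.53 / 44.227978 ≈ 0.35114 (5 s.f.)

0.35114


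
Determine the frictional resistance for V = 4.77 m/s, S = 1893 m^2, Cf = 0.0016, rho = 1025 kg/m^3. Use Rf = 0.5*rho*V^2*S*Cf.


Formula: Rf = 0.5 * rho * V^2 * S * Cf
Step 1 — V^2 = 4.77^2 = 22.7529
Step 2 — 0.5 * rho * V^2 = 0.5 * 1025 * 22.7529 = 11660.86125
Step 3 — Rf = 11660.86125 * 1893 * 0.0016 ≈ 35318 N (5 s.f.)

35318 N


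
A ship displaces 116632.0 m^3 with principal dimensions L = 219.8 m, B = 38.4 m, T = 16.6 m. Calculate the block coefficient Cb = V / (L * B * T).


Formula: Cb = V / (L * B * T)
Step 1 — L * B * T = 219.8 * 38.4 * 16.6 = 140109.312 m^3
Step 2 — Cb = 116632.0 / 140109.312 ≈ 0.83244 (5 s.f.)

0.83244


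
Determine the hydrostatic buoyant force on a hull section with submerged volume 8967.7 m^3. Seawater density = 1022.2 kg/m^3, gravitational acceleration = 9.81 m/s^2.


Formula: Fb = rho * g * V
Substituting: Fb = 1022.2 * 9.81 * 8967.7
Intermediate: 1022.2 * 9.81 = 10027.782
Result: Fb = 10027.782 * 8967.7 ≈ 89926000 N (5 s.f.)

89926000 N


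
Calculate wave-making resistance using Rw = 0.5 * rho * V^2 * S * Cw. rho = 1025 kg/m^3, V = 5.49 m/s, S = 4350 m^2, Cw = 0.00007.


Formula: Rw = 0.5 * rho * V^2 * S * Cw
Step 1 — V^2 = 5.49^2 = 30.1401
Step 2 — 0.5 * rho * V^2 = 0.5 * 1025 * 30.1401 = 15446.80125
Step 3 — Rw = 15446.80125 * 4350 * 0.00007 ≈ 4703.6 N (5 s.f.)

4703.6 N


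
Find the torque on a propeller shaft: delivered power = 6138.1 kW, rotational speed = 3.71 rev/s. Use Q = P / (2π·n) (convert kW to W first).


Formula: Q = P_W / (2 * pi * n)
Step 1 — P_W = 6138.1 kW * 1000 = 6138100.0 W
Step 2 — 2 * pi * n = 2 * pi * 3.71 = 23.310617
Step 3 — Q = 6138100.0 / 23.310617 ≈ 263320 N·m (5 s.f.)

263320 N·m


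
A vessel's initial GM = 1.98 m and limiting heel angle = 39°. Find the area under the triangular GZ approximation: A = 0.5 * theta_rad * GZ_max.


Formula: GZ_max = GM * sin(theta); Area = 0.5 * theta_rad * GZ_max
Step 1 — GZ_max = 1.98 * sin(39°) = 1.98 * 0.62932 = 1.246054 m
Step 2 — theta_rad = 39 * pi/180 = 0.680678 rad
Step 3 — Area = 0.5 * 0.680678 * 1.246054 ≈ 0.42408 m·rad (5 s.f.)

0.42408 m·rad


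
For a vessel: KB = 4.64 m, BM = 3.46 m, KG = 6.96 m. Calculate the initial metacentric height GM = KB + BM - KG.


Formula: GM = KB + BM - KG
Step 1 — KM = KB + BM = 4.64 + 3.46 = 8.1 m
Step 2 — GM = KM - KG = 8.1 - 6.96 = 1.14 m

1.14 m


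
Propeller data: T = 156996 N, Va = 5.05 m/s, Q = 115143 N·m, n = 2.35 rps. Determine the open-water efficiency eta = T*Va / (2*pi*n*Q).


Formula: eta = T * Va / (2 * pi * n * Q)
Step 1 — numerator = T * Va = 156996 * 5.05 = 792829.8
Step 2 — 2 * pi * n = 2 * pi * 2.35 = 14.765485
Step 3 — denominator = 14.765485 * 115143 = 1700142.24
Step 4 — eta = 792829.8 / 1700142.24 ≈ 0.46633 (5 s.f.)

0.46633


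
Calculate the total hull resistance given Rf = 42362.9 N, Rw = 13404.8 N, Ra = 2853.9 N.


Formula: Rt = Rf + Rw + Ra
Substituting: Rt = 42362.9 + 13404.8 + 2853.9
Result: Rt = 58621.6 N

58621.6 N


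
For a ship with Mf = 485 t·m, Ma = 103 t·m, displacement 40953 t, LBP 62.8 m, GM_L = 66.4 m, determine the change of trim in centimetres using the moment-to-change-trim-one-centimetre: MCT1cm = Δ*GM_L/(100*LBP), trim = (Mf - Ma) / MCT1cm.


Formula: net trimming moment = Mf - Ma; MCT1cm = Δ*GM_L/(100*LBP); trim = net moment / MCT1cm
Step 1 — net trimming moment = 485 - 103 = 382 t·m
Step 2 — MCT1cm = 40953 * 66.4 / (100 * 62.8) = 433.0062 t·m/cm
Step 3 — trim = 382 / 433.0062 ≈ 0.88220 cm (5 s.f.)

0.88220 cm


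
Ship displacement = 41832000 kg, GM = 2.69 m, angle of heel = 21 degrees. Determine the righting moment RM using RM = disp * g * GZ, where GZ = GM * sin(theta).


Formula: GZ = GM * sin(theta); RM = disp * g * GZ
Step 1 — GZ = 2.69 * sin(21°) = 2.69 * 0.358368 = 0.96401 m
Step 2 — RM = 41832000 * 9.81 * 0.96401 ≈ 395600000 N·m (5 s.f.)

395600000 N·m


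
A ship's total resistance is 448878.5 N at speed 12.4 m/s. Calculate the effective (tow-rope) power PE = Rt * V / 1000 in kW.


Formula: PE = Rt * V / 1000 (kW)
Step 1 — PE (W) = 448878.5 * 12.4 = 5566093.4 W
Step 2 — PE (kW) = 5566093.4 / 1000 ≈ 5566.1 kW (5 s.f.)

5566.1 kW


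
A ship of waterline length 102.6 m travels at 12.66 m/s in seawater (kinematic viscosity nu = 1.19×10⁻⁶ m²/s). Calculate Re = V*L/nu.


Formula: Re = V * L / nu
Step 1 — V * L = 12.66 * 102.6 = 1298.916 m^2/s
Step 2 — Re = 1298.916 / 1.19e-6 = 1.09e+09

1.09e+09


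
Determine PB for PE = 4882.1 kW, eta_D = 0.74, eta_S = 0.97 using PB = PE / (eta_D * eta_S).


Formula: PB = PE / (eta_D * eta_S)
Step 1 — combined efficiency = eta_D * eta_S = 0.74 * 0.97 = 0.7178
Step 2 — PB = 4882.1 / 0.7178 ≈ 6801.5 kW (5 s.f.)

6801.5 kW


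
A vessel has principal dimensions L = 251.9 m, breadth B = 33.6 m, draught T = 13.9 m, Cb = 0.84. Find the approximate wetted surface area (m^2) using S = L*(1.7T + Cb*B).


Formula: S = 1.7*L*T + V/T with V = Cb*L*B*T, i.e. S = L * (1.7*T + Cb*B)
Step 1 — 1.7*T = 1.7 * 13.9 = 23.63 m
Step 2 — Cb*B = 0.84 * 33.6 = 28.224 m
Step 3 — 1.7*T + Cb*B = 23.63 + 28.224 = 51.854 m
Step 4 — S = 251.9 * 51.854 ≈ 13062 m^2 (5 s.f.)

13062 m^2


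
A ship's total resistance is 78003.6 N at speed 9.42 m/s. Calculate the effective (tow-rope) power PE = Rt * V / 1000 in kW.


Formula: PE = Rt * V / 1000 (kW)
Step 1 — PE (W) = 78003.6 * 9.42 = 734793.912 W
Step 2 — PE (kW) = 734793.912 / 1000 ≈ 734.79 kW (5 s.f.)

734.79 kW


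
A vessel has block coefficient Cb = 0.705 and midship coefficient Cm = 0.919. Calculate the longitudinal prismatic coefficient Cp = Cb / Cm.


Formula: Cp = Cb / Cm
Substituting: Cp = 0.705 / 0.919
Result: Cp ≈ 0.76714 (5 s.f.)

0.76714


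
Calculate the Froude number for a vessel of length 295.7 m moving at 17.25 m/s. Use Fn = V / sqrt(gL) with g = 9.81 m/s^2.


Formula: Fn = V / sqrt(g * L)
Step 1 — g * L = 9.81 * 295.7 = 2900.817
Step 2 — sqrt(g * L) = sqrt(2900.817) = 53.859233
Step 3 — Fn = 17.25 / 53.859233 ≈ 0.32028 (5 s.f.)

0.32028


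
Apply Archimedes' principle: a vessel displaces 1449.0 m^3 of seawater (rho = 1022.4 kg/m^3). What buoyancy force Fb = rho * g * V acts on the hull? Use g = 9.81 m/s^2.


Formula: Fb = rho * g * V
Substituting: Fb = 1022.4 * 9.81 * 1449.0
Intermediate: 1022.4 * 9.81 = 10029.744
Result: Fb = 10029.744 * 1449.0 ≈ 14533000 N (5 s.f.)

14533000 N


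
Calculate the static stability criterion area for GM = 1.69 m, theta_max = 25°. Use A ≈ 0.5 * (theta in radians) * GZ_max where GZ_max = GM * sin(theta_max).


Formula: GZ_max = GM * sin(theta); Area = 0.5 * theta_rad * GZ_max
Step 1 — GZ_max = 1.69 * sin(25°) = 1.69 * 0.422618 = 0.714224 m
Step 2 — theta_rad = 25 * pi/180 = 0.436332 rad
Step 3 — Area = 0.5 * 0.436332 * 0.714224 ≈ 0.15582 m·rad (5 s.f.)

0.15582 m·rad


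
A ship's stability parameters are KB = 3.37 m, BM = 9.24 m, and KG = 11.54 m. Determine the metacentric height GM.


Formula: GM = KB + BM - KG
Step 1 — KM = KB + BM = 3.37 + 9.24 = 12.61 m
Step 2 — GM = KM - KG = 12.61 - 11.54 = 1.07 m

1.07 m


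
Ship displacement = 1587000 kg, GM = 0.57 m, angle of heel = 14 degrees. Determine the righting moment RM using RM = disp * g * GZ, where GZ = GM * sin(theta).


Formula: GZ = GM * sin(theta); RM = disp * g * GZ
Step 1 — GZ = 0.57 * sin(14°) = 0.57 * 0.241922 = 0.137896 m
Step 2 — RM = 1587000 * 9.81 * 0.137896 ≈ 2146800 N·m (5 s.f.)

2146800 N·m


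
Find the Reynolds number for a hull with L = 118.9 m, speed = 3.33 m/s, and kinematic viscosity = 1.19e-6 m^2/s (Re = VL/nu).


Formula: Re = V * L / nu
Step 1 — V * L = 3.33 * 118.9 = 395.937 m^2/s
Step 2 — Re = 395.937 / 1.19e-6 = 3.33e+08

3.33e+08


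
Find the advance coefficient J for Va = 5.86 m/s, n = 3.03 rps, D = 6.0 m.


Formula: J = Va / (n * D)
Step 1 — n * D = 3.03 * 6.0 = 18.18
Step 2 — J = 5.86 / 18.18 ≈ 0.32233 (5 s.f.)

0.32233


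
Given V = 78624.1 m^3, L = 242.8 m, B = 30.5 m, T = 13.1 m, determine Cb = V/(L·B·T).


Formula: Cb = V / (L * B * T)
Step 1 — L * B * T = 242.8 * 30.5 * 13.1 = 97010.74 m^3
Step 2 — Cb = 78624.1 / 97010.74 ≈ 0.81047 (5 s.f.)

0.81047


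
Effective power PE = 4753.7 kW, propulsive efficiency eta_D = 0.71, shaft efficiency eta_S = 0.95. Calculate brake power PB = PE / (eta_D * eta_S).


Formula: PB = PE / (eta_D * eta_S)
Step 1 — combined efficiency = eta_D * eta_S = 0.71 * 0.95 = 0.6745
Step 2 — PB = 4753.7 / 0.6745 ≈ 7047.7 kW (5 s.f.)

7047.7 kW


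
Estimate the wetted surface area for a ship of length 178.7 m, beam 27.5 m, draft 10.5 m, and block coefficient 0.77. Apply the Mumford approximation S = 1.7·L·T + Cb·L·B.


Formula: S = 1.7*L*T + V/T with V = Cb*L*B*T, i.e. S = L * (1.7*T + Cb*B)
Step 1 — 1.7*T = 1.7 * 10.5 = 17.85 m
Step 2 — Cb*B = 0.77 * 27.5 = 21.175 m
Step 3 — 1.7*T + Cb*B = 17.85 + 21.175 = 39.025 m
Step 4 — S = 178.7 * 39.025 ≈ 6973.8 m^2 (5 s.f.)

6973.8 m^2


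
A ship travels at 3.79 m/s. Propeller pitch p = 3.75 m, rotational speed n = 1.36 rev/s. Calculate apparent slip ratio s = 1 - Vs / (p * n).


Formula: s = 1 - Vs / (p * n)
Step 1 — p * n = 3.75 * 1.36 = 5.1
Step 2 — Vs / (p*n) = 3.79 / 5.1 = 0.743137 (6 d.p.)
Step 3 — s = 1 - 0.743137 = 0.256863

0.256863


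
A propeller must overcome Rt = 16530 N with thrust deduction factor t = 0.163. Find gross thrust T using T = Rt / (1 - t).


Formula: T = Rt / (1 - t)
Step 1 — (1 - t) = 1 - 0.163 = 0.837
Step 2 — T = 16530 / 0.837 ≈ 19749 N (5 s.f.)

19749 N


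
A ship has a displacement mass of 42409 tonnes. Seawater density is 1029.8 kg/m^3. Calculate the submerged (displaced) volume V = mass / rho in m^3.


Formula: V = mass / rho
Step 1 — convert tonnes to kg: 42409 t * 1000 = 42409000 kg
Step 2 — V = 42409000 / 1029.8 ≈ 41182 m^3 (5 s.f.)

41182 m^3


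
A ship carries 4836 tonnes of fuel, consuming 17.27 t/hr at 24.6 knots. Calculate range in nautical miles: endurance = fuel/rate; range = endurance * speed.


Formula: endurance = fuel / rate; range = endurance * speed
Step 1 — endurance = 4836 / 17.27 = 280.0232 hours
Step 2 — range = 280.0232 * 24.6 ≈ 6888.6 nautical miles (5 s.f.)

6888.6 NM


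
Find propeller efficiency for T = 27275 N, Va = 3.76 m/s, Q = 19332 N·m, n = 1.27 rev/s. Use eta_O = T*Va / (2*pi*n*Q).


Formula: eta = T * Va / (2 * pi * n * Q)
Step 1 — numerator = T * Va = 27275 * 3.76 = 102554.0
Step 2 — 2 * pi * n = 2 * pi * 1.27 = 7.979645
Step 3 — denominator = 7.979645 * 19332 = 154262.5
Step 4 — eta = 102554.0 / 154262.5 ≈ 0.66480 (5 s.f.)

0.66480


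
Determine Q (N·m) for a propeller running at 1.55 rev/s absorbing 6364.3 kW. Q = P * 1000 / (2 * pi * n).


Formula: Q = P_W / (2 * pi * n)
Step 1 — P_W = 6364.3 kW * 1000 = 6364300.0 W
Step 2 — 2 * pi * n = 2 * pi * 1.55 = 9.738937
Step 3 — Q = 6364300.0 / 9.738937 ≈ 653490 N·m (5 s.f.)

653490 N·m


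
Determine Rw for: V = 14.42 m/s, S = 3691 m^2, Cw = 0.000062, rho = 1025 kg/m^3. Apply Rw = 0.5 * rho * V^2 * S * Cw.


Formula: Rw = 0.5 * rho * V^2 * S * Cw
Step 1 — V^2 = 14.42^2 = 207.9364
Step 2 — 0.5 * rho * V^2 = 0.5 * 1025 * 207.9364 = 106567.405
Step 3 — Rw = 106567.405 * 3691 * 0.000062 ≈ 24387 N (5 s.f.)

24387 N


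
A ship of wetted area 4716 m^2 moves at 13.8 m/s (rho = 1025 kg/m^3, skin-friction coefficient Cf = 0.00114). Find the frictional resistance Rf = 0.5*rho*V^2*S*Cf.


Formula: Rf = 0.5 * rho * V^2 * S * Cf
Step 1 — V^2 = 13.8^2 = 190.44
Step 2 — 0.5 * rho * V^2 = 0.5 * 1025 * 190.44 = 97600.5
Step 3 — Rf = 97600.5 * 4716 * 0.00114 ≈ 524720 N (5 s.f.)

524720 N


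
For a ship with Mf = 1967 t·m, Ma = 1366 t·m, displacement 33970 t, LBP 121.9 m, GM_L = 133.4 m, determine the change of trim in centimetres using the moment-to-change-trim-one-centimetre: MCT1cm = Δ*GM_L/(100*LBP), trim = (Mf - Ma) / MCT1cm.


Formula: net trimming moment = Mf - Ma; MCT1cm = Δ*GM_L/(100*LBP); trim = net moment / MCT1cm
Step 1 — net trimming moment = 1967 - 1366 = 601 t·m
Step 2 — MCT1cm = 33970 * 133.4 / (100 * 121.9) = 371.7472 t·m/cm
Step 3 — trim = 601 / 371.7472 ≈ 1.6167 cm (5 s.f.)

1.6167 cm


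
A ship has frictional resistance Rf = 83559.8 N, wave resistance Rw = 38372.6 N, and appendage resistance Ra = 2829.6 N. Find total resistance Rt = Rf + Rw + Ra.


Formula: Rt = Rf + Rw + Ra
Substituting: Rt = 83559.8 + 38372.6 + 2829.6
Result: Rt = 124762.0 N

124762.0 N


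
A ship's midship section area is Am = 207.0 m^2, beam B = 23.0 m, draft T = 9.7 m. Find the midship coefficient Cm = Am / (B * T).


Formula: Cm = Am / (B * T)
Step 1 — B * T = 23.0 * 9.7 = 223.1 m^2
Step 2 — Cm = 207.0 / 223.1 ≈ 0.92784 (5 s.f.)

0.92784


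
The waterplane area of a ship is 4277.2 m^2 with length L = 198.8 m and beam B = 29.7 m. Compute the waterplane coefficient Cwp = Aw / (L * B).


Formula: Cwp = Aw / (L * B)
Step 1 — L * B = 198.8 * 29.7 = 5904.36 m^2
Step 2 — Cwp = 4277.2 / 5904.36 ≈ 0.72441 (5 s.f.)

0.72441


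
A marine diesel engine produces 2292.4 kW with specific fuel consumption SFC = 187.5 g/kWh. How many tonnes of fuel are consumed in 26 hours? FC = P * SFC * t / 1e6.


Formula: FC (tonnes) = P * SFC * t / 1,000,000
Step 1 — P * SFC * t = 2292.4 * 187.5 * 26 = 11175450.0 g
Step 2 — FC (tonnes) = 11175450.0 / 1,000,000 ≈ 11.175 tonnes (5 s.f.)

11.175 tonnes


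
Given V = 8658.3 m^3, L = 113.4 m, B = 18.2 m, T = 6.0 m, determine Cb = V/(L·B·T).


Formula: Cb = V / (L * B * T)
Step 1 — L * B * T = 113.4 * 18.2 * 6.0 = 12383.28 m^3
Step 2 — Cb = 8658.3 / 12383.28 ≈ 0.69919 (5 s.f.)

0.69919


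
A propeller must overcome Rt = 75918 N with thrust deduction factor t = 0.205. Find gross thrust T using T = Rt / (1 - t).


Formula: T = Rt / (1 - t)
Step 1 — (1 - t) = 1 - 0.205 = 0.795
Step 2 — T = 75918 / 0.795 ≈ 95494 N (5 s.f.)

95494 N


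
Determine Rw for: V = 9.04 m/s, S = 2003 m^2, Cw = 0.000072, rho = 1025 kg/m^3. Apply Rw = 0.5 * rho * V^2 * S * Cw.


Formula: Rw = 0.5 * rho * V^2 * S * Cw
Step 1 — V^2 = 9.04^2 = 81.7216
Step 2 — 0.5 * rho * V^2 = 0.5 * 1025 * 81.7216 = 41882.32
Step 3 — Rw = 41882.32 * 2003 * 0.000072 ≈ 6040.1 N (5 s.f.)

6040.1 N


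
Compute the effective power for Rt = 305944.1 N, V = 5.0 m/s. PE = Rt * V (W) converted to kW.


Formula: PE = Rt * V / 1000 (kW)
Step 1 — PE (W) = 305944.1 * 5.0 = 1529720.5 W
Step 2 — PE (kW) = 1529720.5 / 1000 ≈ 1529.7 kW (5 s.f.)

1529.7 kW


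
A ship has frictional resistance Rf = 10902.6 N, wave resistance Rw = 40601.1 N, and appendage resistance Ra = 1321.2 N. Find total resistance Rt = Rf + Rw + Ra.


Formula: Rt = Rf + Rw + Ra
Substituting: Rt = 10902.6 + 40601.1 + 1321.2
Result: Rt = 52824.9 N

52824.9 N


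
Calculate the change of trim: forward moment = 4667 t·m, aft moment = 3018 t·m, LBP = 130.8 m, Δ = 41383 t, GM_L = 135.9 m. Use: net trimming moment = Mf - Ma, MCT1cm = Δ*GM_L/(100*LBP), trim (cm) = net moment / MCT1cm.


Formula: net trimming moment = Mf - Ma; MCT1cm = Δ*GM_L/(100*LBP); trim = net moment / MCT1cm
Step 1 — net trimming moment = 4667 - 3018 = 1649 t·m
Step 2 — MCT1cm = 41383 * 135.9 / (100 * 130.8) = 429.9656 t·m/cm
Step 3 — trim = 1649 / 429.9656 ≈ 3.8352 cm (5 s.f.)

3.8352 cm


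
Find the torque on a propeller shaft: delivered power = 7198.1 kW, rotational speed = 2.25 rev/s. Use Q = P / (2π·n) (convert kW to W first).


Formula: Q = P_W / (2 * pi * n)
Step 1 — P_W = 7198.1 kW * 1000 = 7198100.0 W
Step 2 — 2 * pi * n = 2 * pi * 2.25 = 14.137167
Step 3 — Q = 7198100.0 / 14.137167 ≈ 509160 N·m (5 s.f.)

509160 N·m


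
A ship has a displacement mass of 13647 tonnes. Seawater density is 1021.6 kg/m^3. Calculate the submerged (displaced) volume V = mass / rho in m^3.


Formula: V = mass / rho
Step 1 — convert tonnes to kg: 13647 t * 1000 = 13647000 kg
Step 2 — V = 13647000 / 1021.6 ≈ 13358 m^3 (5 s.f.)

13358 m^3


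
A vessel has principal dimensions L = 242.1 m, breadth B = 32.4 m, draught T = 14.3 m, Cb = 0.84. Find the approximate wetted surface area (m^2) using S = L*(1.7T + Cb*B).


Formula: S = 1.7*L*T + V/T with V = Cb*L*B*T, i.e. S = L * (1.7*T + Cb*B)
Step 1 — 1.7*T = 1.7 * 14.3 = 24.31 m
Step 2 — Cb*B = 0.84 * 32.4 = 27.216 m
Step 3 — 1.7*T + Cb*B = 24.31 + 27.216 = 51.526 m
Step 4 — S = 242.1 * 51.526 ≈ 12474 m^2 (5 s.f.)

12474 m^2


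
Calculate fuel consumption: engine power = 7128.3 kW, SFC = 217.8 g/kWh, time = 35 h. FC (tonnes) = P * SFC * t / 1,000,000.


Formula: FC (tonnes) = P * SFC * t / 1,000,000
Step 1 — P * SFC * t = 7128.3 * 217.8 * 35 = 54339030.9 g
Step 2 — FC (tonnes) = 54339030.9 / 1,000,000 ≈ 54.339 tonnes (5 s.f.)

54.339 tonnes


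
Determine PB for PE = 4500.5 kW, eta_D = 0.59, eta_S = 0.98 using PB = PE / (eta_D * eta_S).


Formula: PB = PE / (eta_D * eta_S)
Step 1 — combined efficiency = eta_D * eta_S = 0.59 * 0.98 = 0.5782
Step 2 — PB = 4500.5 / 0.5782 ≈ 7783.6 kW (5 s.f.)

7783.6 kW


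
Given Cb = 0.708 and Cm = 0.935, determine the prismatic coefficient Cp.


Formula: Cp = Cb / Cm
Substituting: Cp = 0.708 / 0.935
Result: Cp ≈ 0.75722 (5 s.f.)

0.75722


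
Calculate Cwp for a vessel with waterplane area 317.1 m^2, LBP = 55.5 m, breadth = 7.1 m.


Formula: Cwp = Aw / (L * B)
Step 1 — L * B = 55.5 * 7.1 = 394.05 m^2
Step 2 — Cwp = 317.1 / 394.05 ≈ 0.80472 (5 s.f.)

0.80472


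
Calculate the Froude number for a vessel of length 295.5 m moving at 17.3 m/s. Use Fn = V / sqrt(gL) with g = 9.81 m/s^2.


Formula: Fn = V / sqrt(g * L)
Step 1 — g * L = 9.81 * 295.5 = 2898.855
Step 2 — sqrt(g * L) = sqrt(2898.855) = 53.841016
Step 3 — Fn = 17.3 / 53.841016 ≈ 0.32132 (5 s.f.)

0.32132


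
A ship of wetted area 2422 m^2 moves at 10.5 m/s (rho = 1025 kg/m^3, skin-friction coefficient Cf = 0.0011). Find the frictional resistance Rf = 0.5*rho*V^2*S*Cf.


Formula: Rf = 0.5 * rho * V^2 * S * Cf
Step 1 — V^2 = 10.5^2 = 110.25
Step 2 — 0.5 * rho * V^2 = 0.5 * 1025 * 110.25 = 56503.125
Step 3 — Rf = 56503.125 * 2422 * 0.0011 ≈ 150540 N (5 s.f.)

150540 N


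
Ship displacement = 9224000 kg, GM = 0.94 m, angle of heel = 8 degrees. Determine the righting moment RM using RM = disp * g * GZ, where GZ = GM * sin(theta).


Formula: GZ = GM * sin(theta); RM = disp * g * GZ
Step 1 — GZ = 0.94 * sin(8°) = 0.94 * 0.139173 = 0.130823 m
Step 2 — RM = 9224000 * 9.81 * 0.130823 ≈ 11838000 N·m (5 s.f.)

11838000 N·m


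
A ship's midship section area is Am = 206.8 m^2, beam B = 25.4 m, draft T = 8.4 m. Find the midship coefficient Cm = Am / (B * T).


Formula: Cm = Am / (B * T)
Step 1 — B * T = 25.4 * 8.4 = 213.36 m^2
Step 2 — Cm = 206.8 / 213.36 ≈ 0.96925 (5 s.f.)

0.96925


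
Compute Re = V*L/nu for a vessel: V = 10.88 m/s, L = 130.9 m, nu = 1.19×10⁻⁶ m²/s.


Formula: Re = V * L / nu
Step 1 — V * L = 10.88 * 130.9 = 1424.192 m^2/s
Step 2 — Re = 1424.192 / 1.19e-6 = 1.20e+09

1.20e+09


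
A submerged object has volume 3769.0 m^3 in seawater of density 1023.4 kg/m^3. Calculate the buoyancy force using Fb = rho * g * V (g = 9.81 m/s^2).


Formula: Fb = rho * g * V
Substituting: Fb = 1023.4 * 9.81 * 3769.0
Intermediate: 1023.4 * 9.81 = 10039.554
Result: Fb = 10039.554 * 3769.0 ≈ 37839000 N (5 s.f.)

37839000 N


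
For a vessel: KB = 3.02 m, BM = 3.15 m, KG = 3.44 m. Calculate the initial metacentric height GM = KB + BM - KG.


Formula: GM = KB + BM - KG
Step 1 — KM = KB + BM = 3.02 + 3.15 = 6.17 m
Step 2 — GM = KM - KG = 6.17 - 3.44 = 2.73 m

2.73 m


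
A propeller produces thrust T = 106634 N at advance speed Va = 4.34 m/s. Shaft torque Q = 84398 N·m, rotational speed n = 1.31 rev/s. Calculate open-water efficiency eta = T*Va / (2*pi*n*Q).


Formula: eta = T * Va / (2 * pi * n * Q)
Step 1 — numerator = T * Va = 106634 * 4.34 = 462791.56
Step 2 — 2 * pi * n = 2 * pi * 1.31 = 8.230973
Step 3 — denominator = 8.230973 * 84398 = 694677.66
Step 4 — eta = 462791.56 / 694677.66 ≈ 0.66620 (5 s.f.)

0.66620


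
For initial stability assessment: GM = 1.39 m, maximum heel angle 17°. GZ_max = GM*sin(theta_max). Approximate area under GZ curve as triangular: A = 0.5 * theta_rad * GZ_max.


Formula: GZ_max = GM * sin(theta); Area = 0.5 * theta_rad * GZ_max
Step 1 — GZ_max = 1.39 * sin(17°) = 1.39 * 0.292372 = 0.406397 m
Step 2 — theta_rad = 17 * pi/180 = 0.296706 rad
Step 3 — Area = 0.5 * 0.296706 * 0.406397 ≈ 0.060290 m·rad (5 s.f.)

0.060290 m·rad


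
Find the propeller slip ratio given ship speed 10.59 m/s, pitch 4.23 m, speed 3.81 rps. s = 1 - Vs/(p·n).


Formula: s = 1 - Vs / (p * n)
Step 1 — p * n = 4.23 * 3.81 = 16.1163
Step 2 — Vs / (p*n) = 10.59 / 16.1163 = 0.657099 (6 d.p.)
Step 3 — s = 1 - 0.657099 = 0.342901

0.342901


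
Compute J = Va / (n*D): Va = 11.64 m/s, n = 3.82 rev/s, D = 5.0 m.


Formula: J = Va / (n * D)
Step 1 — n * D = 3.82 * 5.0 = 19.1
Step 2 — J = 11.64 / 19.1 ≈ 0.60942 (5 s.f.)

0.60942


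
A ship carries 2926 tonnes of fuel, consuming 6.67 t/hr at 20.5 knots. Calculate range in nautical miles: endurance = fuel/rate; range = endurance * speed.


Formula: endurance = fuel / rate; range = endurance * speed
Step 1 — endurance = 2926 / 6.67 = 438.6807 hours
Step 2 — range = 438.6807 * 20.5 ≈ 8993.0 nautical miles (5 s.f.)

8993.0 NM


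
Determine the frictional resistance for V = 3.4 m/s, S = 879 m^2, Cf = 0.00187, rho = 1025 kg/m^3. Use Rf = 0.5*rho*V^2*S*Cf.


Formula: Rf = 0.5 * rho * V^2 * S * Cf
Step 1 — V^2 = 3.4^2 = 11.56
Step 2 — 0.5 * rho * V^2 = 0.5 * 1025 * 11.56 = 5924.5
Step 3 — Rf = 5924.5 * 879 * 0.00187 ≈ 9738.3 N (5 s.f.)

9738.3 N


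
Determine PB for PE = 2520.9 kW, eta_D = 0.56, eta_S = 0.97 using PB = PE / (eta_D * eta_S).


Formula: PB = PE / (eta_D * eta_S)
Step 1 — combined efficiency = eta_D * eta_S = 0.56 * 0.97 = 0.5432
Step 2 — PB = 2520.9 / 0.5432 ≈ 4640.8 kW (5 s.f.)

4640.8 kW


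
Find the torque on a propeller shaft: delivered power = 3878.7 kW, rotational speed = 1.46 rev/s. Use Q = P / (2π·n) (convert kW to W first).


Formula: Q = P_W / (2 * pi * n)
Step 1 — P_W = 3878.7 kW * 1000 = 3878700.0 W
Step 2 — 2 * pi * n = 2 * pi * 1.46 = 9.173451
Step 3 — Q = 3878700.0 / 9.173451 ≈ 422820 N·m (5 s.f.)

422820 N·m


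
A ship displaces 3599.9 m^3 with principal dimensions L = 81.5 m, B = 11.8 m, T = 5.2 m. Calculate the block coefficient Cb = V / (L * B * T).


Formula: Cb = V / (L * B * T)
Step 1 — L * B * T = 81.5 * 11.8 * 5.2 = 5000.84 m^3
Step 2 — Cb = 3599.9 / 5000.84 ≈ 0.71986 (5 s.f.)

0.71986


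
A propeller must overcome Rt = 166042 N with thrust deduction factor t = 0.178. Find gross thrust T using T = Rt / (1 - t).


Formula: T = Rt / (1 - t)
Step 1 — (1 - t) = 1 - 0.178 = 0.822
Step 2 — T = 166042 / 0.822 ≈ 202000 N (5 s.f.)

202000 N


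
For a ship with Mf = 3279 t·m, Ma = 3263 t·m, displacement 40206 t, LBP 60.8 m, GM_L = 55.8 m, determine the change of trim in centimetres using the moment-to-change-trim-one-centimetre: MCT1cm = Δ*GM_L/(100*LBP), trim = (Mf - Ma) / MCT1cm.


Formula: net trimming moment = Mf - Ma; MCT1cm = Δ*GM_L/(100*LBP); trim = net moment / MCT1cm
Step 1 — net trimming moment = 3279 - 3263 = 16 t·m
Step 2 — MCT1cm = 40206 * 55.8 / (100 * 60.8) = 368.9959 t·m/cm
Step 3 — trim = 16 / 368.9959 ≈ 0.043361 cm (5 s.f.)

0.043361 cm


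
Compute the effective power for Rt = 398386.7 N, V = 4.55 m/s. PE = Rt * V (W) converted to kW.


Formula: PE = Rt * V / 1000 (kW)
Step 1 — PE (W) = 398386.7 * 4.55 = 1812659.485 W
Step 2 — PE (kW) = 1812659.485 / 1000 ≈ 1812.7 kW (5 s.f.)

1812.7 kW


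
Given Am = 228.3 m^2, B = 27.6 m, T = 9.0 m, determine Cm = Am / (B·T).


Formula: Cm = Am / (B * T)
Step 1 — B * T = 27.6 * 9.0 = 248.4 m^2
Step 2 — Cm = 228.3 / 248.4 ≈ 0.91908 (5 s.f.)

0.91908


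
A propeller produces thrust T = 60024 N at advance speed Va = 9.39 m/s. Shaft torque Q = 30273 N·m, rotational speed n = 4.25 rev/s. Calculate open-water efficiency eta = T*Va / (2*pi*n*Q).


Formula: eta = T * Va / (2 * pi * n * Q)
Step 1 — numerator = T * Va = 60024 * 9.39 = 563625.36
Step 2 — 2 * pi * n = 2 * pi * 4.25 = 26.703538
Step 3 — denominator = 26.703538 * 30273 = 808396.21
Step 4 — eta = 563625.36 / 808396.21 ≈ 0.69721 (5 s.f.)

0.69721


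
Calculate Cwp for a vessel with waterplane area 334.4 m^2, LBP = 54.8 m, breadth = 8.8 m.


Formula: Cwp = Aw / (L * B)
Step 1 — L * B = 54.8 * 8.8 = 482.24 m^2
Step 2 — Cwp = 334.4 / 482.24 ≈ 0.69343 (5 s.f.)

0.69343


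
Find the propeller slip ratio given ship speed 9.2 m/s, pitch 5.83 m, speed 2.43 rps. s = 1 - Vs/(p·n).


Formula: s = 1 - Vs / (p * n)
Step 1 — p * n = 5.83 * 2.43 = 14.1669
Step 2 — Vs / (p*n) = 9.2 / 14.1669 = 0.649401 (6 d.p.)
Step 3 — s = 1 - 0.649401 = 0.350599

0.350599


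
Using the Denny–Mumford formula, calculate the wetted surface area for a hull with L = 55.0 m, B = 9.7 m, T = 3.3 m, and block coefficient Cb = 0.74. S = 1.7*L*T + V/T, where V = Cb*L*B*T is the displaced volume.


Formula: S = 1.7*L*T + V/T with V = Cb*L*B*T, i.e. S = L * (1.7*T + Cb*B)
Step 1 — 1.7*T = 1.7 * 3.3 = 5.61 m
Step 2 — Cb*B = 0.74 * 9.7 = 7.178 m
Step 3 — 1.7*T + Cb*B = 5.61 + 7.178 = 12.788 m
Step 4 — S = 55.0 * 12.788 ≈ 703.34 m^2 (5 s.f.)

703.34 m^2


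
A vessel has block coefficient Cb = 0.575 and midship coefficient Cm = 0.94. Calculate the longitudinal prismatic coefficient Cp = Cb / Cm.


Formula: Cp = Cb / Cm
Substituting: Cp = 0.575 / 0.94
Result: Cp ≈ 0.61170 (5 s.f.)

0.61170


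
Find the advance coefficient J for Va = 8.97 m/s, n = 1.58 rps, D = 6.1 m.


Formula: J = Va / (n * D)
Step 1 — n * D = 1.58 * 6.1 = 9.638
Step 2 — J = 8.97 / 9.638 ≈ 0.93069 (5 s.f.)

0.93069


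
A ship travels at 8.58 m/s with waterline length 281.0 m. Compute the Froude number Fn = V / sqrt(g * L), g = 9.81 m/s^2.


Formula: Fn = V / sqrt(g * L)
Step 1 — g * L = 9.81 * 281.0 = 2756.61
Step 2 — sqrt(g * L) = sqrt(2756.61) = 52.503428
Step 3 — Fn = 8.58 / 52.503428 ≈ 0.16342 (5 s.f.)

0.16342


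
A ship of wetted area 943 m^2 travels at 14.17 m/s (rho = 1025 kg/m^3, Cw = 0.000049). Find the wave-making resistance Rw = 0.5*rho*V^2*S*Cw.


Formula: Rw = 0.5 * rho * V^2 * S * Cw
Step 1 — V^2 = 14.17^2 = 200.7889
Step 2 — 0.5 * rho * V^2 = 0.5 * 1025 * 200.7889 = 102904.31125
Step 3 — Rw = 102904.31125 * 943 * 0.000049 ≈ 4754.9 N (5 s.f.)

4754.9 N
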